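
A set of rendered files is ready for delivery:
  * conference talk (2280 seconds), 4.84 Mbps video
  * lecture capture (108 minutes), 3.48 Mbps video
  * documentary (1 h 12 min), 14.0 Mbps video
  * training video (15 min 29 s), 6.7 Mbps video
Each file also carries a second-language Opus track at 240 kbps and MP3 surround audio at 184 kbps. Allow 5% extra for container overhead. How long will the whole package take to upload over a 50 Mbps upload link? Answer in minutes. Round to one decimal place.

37.2 minutes

Audio total: 240 + 184 = 424 kbps = 0.424 Mbps.
conference talk: 5.264 Mbps × 2280 s × 1.05 = 12602.0 Mb
lecture capture: 3.904 Mbps × 6480 s × 1.05 = 26562.8 Mb
documentary: 14.424 Mbps × 4320 s × 1.05 = 65427.3 Mb
training video: 7.124 Mbps × 929 s × 1.05 = 6949.1 Mb
Total: 111541.2 Mb = 13942.7 MB.
At 50 Mbps: 111541.2 / 50 = 2231 s ≈ 37.2 minutes.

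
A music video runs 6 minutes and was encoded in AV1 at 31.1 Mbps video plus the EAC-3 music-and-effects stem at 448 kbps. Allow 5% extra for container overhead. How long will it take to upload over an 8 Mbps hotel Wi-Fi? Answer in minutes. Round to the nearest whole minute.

6 min = 360 s
Audio: 448 kbps = 0.448 Mbps.
Total bitrate: 31.548 Mbps.
File: 31.548 Mbps × 360 s = 11357.3 Mb.
With 5% container overhead: ×1.05. → 11925.1 Mb.
At 8 Mbps: 11925.1 / 8 = 1490.6 s ≈ 24.8 minutes.

25 minutes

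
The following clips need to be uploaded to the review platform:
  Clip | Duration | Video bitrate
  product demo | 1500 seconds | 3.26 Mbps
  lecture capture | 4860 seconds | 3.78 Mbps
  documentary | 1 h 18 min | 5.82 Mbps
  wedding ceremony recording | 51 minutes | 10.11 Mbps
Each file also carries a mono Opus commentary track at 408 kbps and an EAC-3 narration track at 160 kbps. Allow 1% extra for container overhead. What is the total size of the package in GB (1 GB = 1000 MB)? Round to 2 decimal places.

11.29 GB

Audio total: 408 + 160 = 568 kbps = 0.568 Mbps.
product demo: 3.828 Mbps × 1500 s × 1.01 = 5799.4 Mb
lecture capture: 4.348 Mbps × 4860 s × 1.01 = 21342.6 Mb
documentary: 6.388 Mbps × 4680 s × 1.01 = 30194.8 Mb
wedding ceremony recording: 10.678 Mbps × 3060 s × 1.01 = 33001.4 Mb
Total: 90338.2 Mb = 11292.3 MB.
= 11.29 GB.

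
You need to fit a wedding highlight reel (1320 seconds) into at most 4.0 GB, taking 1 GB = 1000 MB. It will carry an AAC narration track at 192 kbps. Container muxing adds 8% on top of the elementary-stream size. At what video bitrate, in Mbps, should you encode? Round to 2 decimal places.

22.25 Mbps

Budget: 4.0 GB = 32000.0 Mb.
Stream payload after overhead: 32000.0 / 1.08 = 29629.6 Mb.
Total bitrate budget: 29629.6 Mb / 1320 s = 22.447 Mbps.
Audio: 192 kbps = 0.192 Mbps.
Video: 22.447 − 0.192 = 22.255 Mbps.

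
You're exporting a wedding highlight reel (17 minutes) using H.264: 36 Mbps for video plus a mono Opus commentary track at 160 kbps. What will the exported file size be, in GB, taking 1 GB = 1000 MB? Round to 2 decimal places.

17 min = 1020 s
Audio: 160 kbps = 0.160 Mbps.
Total bitrate: 36 + 0.160 = 36.160 Mbps.
Stream data: 36.160 Mbps × 1020 s = 36883.2 Mb.
36,883 Mb ÷ 8 = 4,610 MB → 4.610 GB.

4.61 GB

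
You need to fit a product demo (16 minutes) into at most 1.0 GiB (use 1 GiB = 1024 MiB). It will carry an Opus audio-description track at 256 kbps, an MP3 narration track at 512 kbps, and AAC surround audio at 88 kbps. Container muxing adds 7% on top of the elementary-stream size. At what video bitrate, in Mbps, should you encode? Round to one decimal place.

7.5 Mbps

Budget: 1.0 GiB = 8589.9 Mb.
Stream payload after overhead: 8589.9 / 1.07 = 8028.0 Mb.
16 min = 960 s
Total bitrate budget: 8028.0 Mb / 960 s = 8.362 Mbps.
Audio total: 256 + 512 + 88 = 856 kbps = 0.856 Mbps.
Video: 8.362 − 0.856 = 7.506 Mbps.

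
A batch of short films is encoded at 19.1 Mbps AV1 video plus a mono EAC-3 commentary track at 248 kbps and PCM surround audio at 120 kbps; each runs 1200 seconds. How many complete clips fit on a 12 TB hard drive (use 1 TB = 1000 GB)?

Audio total: 248 + 120 = 368 kbps = 0.368 Mbps.
Total bitrate: 19.468 Mbps.
Per item: 19.468 Mbps × 1200 s = 23,362 Mb = 2,920 MB.
Capacity: 12 TB = 96,000,000 Mb; 4109.31 items → 4109 complete.

4109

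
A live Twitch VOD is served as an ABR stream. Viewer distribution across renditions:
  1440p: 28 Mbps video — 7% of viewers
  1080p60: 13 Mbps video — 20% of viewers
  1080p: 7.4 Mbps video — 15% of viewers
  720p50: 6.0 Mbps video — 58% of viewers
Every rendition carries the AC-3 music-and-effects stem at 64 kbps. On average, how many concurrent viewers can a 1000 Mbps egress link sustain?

108

Audio: 64 kbps = 0.064 Mbps.
Average per-viewer bitrate: 0.07×28.064 + 0.20×13.064 + 0.15×7.464 + 0.58×6.064 = 9.214 Mbps.
1000 Mbps = 1,000 Mbps; 1,000 / 9.214 = 108.53 → 108.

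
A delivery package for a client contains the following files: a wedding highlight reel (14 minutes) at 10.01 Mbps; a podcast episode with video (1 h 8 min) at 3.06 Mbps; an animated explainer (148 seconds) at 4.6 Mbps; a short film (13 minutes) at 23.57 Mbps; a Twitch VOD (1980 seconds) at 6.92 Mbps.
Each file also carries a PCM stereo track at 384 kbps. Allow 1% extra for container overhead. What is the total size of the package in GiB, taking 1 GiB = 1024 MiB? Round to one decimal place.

6.7 GiB

Audio: 384 kbps = 0.384 Mbps.
wedding highlight reel: 10.394 Mbps × 840 s × 1.01 = 8818.3 Mb
podcast episode with video: 3.444 Mbps × 4080 s × 1.01 = 14192.0 Mb
animated explainer: 4.984 Mbps × 148 s × 1.01 = 745.0 Mb
short film: 23.954 Mbps × 780 s × 1.01 = 18871.0 Mb
Twitch VOD: 7.304 Mbps × 1980 s × 1.01 = 14606.5 Mb
Total: 57232.8 Mb = 7154.1 MB.
= 6.663 GiB.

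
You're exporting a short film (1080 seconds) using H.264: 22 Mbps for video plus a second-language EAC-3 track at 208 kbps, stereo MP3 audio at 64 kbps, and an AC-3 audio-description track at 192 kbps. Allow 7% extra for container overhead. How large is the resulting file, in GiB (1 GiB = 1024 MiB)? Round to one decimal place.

Audio total: 208 + 64 + 192 = 464 kbps = 0.464 Mbps.
Total bitrate: 22 + 0.464 = 22.464 Mbps.
Stream data: 22.464 Mbps × 1080 s = 24261.1 Mb.
With 7% container overhead: ×1.07.
25,959 Mb = 3,244,924,800 bytes ÷ 1,073,741,824 = 3.022 GiB.

3.0 GiB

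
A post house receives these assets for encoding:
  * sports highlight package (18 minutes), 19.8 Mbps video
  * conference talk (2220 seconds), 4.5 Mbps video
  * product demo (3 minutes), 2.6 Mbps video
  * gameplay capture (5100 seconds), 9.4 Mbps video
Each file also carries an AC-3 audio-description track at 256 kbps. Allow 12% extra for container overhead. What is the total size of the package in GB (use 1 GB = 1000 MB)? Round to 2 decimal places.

11.48 GB

Audio: 256 kbps = 0.256 Mbps.
sports highlight package: 20.056 Mbps × 1080 s × 1.12 = 24259.7 Mb
conference talk: 4.756 Mbps × 2220 s × 1.12 = 11825.3 Mb
product demo: 2.856 Mbps × 180 s × 1.12 = 575.8 Mb
gameplay capture: 9.656 Mbps × 5100 s × 1.12 = 55155.1 Mb
Total: 91815.9 Mb = 11477.0 MB.
= 11.48 GB.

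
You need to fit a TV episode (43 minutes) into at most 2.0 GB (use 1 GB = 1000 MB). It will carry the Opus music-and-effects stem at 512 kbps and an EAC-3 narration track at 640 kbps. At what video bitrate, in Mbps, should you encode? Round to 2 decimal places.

5.05 Mbps

Budget: 2.0 GB = 16000.0 Mb.
43 min = 2580 s
Total bitrate budget: 16000.0 Mb / 2580 s = 6.202 Mbps.
Audio total: 512 + 640 = 1152 kbps = 1.152 Mbps.
Video: 6.202 − 1.152 = 5.050 Mbps.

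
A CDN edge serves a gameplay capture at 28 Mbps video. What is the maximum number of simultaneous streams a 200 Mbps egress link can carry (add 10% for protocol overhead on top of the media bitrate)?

On the wire with 10% overhead: 30.800 Mbps.
200 Mbps = 200.0 Mbps; 200.0 / 30.800 = 6.49 → 6 viewers.

6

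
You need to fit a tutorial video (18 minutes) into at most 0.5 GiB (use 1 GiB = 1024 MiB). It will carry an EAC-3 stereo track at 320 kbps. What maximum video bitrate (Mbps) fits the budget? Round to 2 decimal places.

3.66 Mbps

Budget: 0.5 GiB = 4295.0 Mb.
18 min = 1080 s
Total bitrate budget: 4295.0 Mb / 1080 s = 3.977 Mbps.
Audio: 320 kbps = 0.320 Mbps.
Video: 3.977 − 0.320 = 3.657 Mbps.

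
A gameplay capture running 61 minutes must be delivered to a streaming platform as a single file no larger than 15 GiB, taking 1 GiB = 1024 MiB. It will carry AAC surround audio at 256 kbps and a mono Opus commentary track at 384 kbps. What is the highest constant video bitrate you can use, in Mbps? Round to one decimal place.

34.6 Mbps

Budget: 15 GiB = 128849.0 Mb.
61 min = 3660 s
Total bitrate budget: 128849.0 Mb / 3660 s = 35.205 Mbps.
Audio total: 256 + 384 = 640 kbps = 0.640 Mbps.
Video: 35.205 − 0.640 = 34.565 Mbps.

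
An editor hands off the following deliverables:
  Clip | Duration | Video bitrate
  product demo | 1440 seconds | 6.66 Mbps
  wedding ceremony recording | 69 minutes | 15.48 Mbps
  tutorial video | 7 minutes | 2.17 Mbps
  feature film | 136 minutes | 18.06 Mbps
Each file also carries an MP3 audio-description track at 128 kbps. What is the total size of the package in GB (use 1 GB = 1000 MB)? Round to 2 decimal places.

27.97 GB

Audio: 128 kbps = 0.128 Mbps.
product demo: 6.788 Mbps × 1440 s = 9774.7 Mb
wedding ceremony recording: 15.608 Mbps × 4140 s = 64617.1 Mb
tutorial video: 2.298 Mbps × 420 s = 965.2 Mb
feature film: 18.188 Mbps × 8160 s = 148414.1 Mb
Total: 223771.1 Mb = 27971.4 MB.
= 27.97 GB.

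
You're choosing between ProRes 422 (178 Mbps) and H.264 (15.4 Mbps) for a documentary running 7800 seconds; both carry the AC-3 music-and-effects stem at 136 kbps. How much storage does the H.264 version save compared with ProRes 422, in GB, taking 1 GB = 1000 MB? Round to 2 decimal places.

158.54 GB

Audio: 136 kbps = 0.136 Mbps.
ProRes 422: 178.136 Mbps × 7800 s = 1389460.8 Mb = 173.683 GB.
H.264: 15.536 Mbps × 7800 s = 121180.8 Mb = 15.148 GB.
Saving: 173.683 − 15.148 = 158.535 GB.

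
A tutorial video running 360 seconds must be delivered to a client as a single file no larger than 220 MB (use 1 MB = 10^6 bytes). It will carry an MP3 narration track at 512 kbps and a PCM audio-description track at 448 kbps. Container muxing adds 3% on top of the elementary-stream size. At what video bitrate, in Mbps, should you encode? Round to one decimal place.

Budget: 220 MB = 1760.0 Mb.
Stream payload after overhead: 1760.0 / 1.03 = 1708.7 Mb.
Total bitrate budget: 1708.7 Mb / 360 s = 4.746 Mbps.
Audio total: 512 + 448 = 960 kbps = 0.960 Mbps.
Video: 4.746 − 0.960 = 3.786 Mbps.

3.8 Mbps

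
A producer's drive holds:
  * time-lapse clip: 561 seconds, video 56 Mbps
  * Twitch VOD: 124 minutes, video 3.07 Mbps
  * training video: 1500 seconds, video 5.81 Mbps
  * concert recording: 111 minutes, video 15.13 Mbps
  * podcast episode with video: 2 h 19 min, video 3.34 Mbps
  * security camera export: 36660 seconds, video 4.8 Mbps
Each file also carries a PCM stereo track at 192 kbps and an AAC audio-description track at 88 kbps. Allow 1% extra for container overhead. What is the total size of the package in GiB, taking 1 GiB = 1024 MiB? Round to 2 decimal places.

Audio total: 192 + 88 = 280 kbps = 0.280 Mbps.
time-lapse clip: 56.280 Mbps × 561 s × 1.01 = 31888.8 Mb
Twitch VOD: 3.350 Mbps × 7440 s × 1.01 = 25173.2 Mb
training video: 6.090 Mbps × 1500 s × 1.01 = 9226.4 Mb
concert recording: 15.410 Mbps × 6660 s × 1.01 = 103656.9 Mb
podcast episode with video: 3.620 Mbps × 8340 s × 1.01 = 30492.7 Mb
security camera export: 5.080 Mbps × 36660 s × 1.01 = 188095.1 Mb
Total: 388533.1 Mb = 48566.6 MB.
= 45.23 GiB.

45.23 GiB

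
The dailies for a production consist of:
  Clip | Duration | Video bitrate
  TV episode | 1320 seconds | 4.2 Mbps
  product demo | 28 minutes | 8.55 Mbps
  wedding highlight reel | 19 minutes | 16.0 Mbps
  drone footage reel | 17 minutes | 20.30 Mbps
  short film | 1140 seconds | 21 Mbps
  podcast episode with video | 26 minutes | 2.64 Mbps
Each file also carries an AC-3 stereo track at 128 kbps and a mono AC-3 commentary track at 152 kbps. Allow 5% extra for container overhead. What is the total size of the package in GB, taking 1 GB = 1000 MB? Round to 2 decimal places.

11.70 GB

Audio total: 128 + 152 = 280 kbps = 0.280 Mbps.
TV episode: 4.480 Mbps × 1320 s × 1.05 = 6209.3 Mb
product demo: 8.830 Mbps × 1680 s × 1.05 = 15576.1 Mb
wedding highlight reel: 16.280 Mbps × 1140 s × 1.05 = 19487.2 Mb
drone footage reel: 20.580 Mbps × 1020 s × 1.05 = 22041.2 Mb
short film: 21.280 Mbps × 1140 s × 1.05 = 25472.2 Mb
podcast episode with video: 2.920 Mbps × 1560 s × 1.05 = 4783.0 Mb
Total: 93568.9 Mb = 11696.1 MB.
= 11.70 GB.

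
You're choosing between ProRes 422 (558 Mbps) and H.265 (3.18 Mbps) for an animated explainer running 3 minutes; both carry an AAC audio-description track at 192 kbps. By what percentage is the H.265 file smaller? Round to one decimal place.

3 min = 180 s
Audio: 192 kbps = 0.192 Mbps.
ProRes 422: 558.192 Mbps × 180 s = 100474.6 Mb = 11.697 GiB.
H.265: 3.372 Mbps × 180 s = 607.0 Mb = 0.071 GiB.
Reduction: (1 − 0.071/11.697) × 100 = 99.40%.

99.4%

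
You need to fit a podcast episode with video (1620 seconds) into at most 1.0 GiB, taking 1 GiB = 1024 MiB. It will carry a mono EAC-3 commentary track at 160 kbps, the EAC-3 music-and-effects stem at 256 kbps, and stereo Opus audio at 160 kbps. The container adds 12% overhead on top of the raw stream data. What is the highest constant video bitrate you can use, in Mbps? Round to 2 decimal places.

4.16 Mbps

Budget: 1.0 GiB = 8589.9 Mb.
Stream payload after overhead: 8589.9 / 1.12 = 7669.6 Mb.
Total bitrate budget: 7669.6 Mb / 1620 s = 4.734 Mbps.
Audio total: 160 + 256 + 160 = 576 kbps = 0.576 Mbps.
Video: 4.734 − 0.576 = 4.158 Mbps.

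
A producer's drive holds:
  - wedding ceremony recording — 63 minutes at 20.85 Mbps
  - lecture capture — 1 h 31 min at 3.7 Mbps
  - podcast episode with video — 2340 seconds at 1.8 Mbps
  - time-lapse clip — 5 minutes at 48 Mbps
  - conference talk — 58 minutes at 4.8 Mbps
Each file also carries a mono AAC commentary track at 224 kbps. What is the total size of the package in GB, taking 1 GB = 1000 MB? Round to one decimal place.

Audio: 224 kbps = 0.224 Mbps.
wedding ceremony recording: 21.074 Mbps × 3780 s = 79659.7 Mb
lecture capture: 3.924 Mbps × 5460 s = 21425.0 Mb
podcast episode with video: 2.024 Mbps × 2340 s = 4736.2 Mb
time-lapse clip: 48.224 Mbps × 300 s = 14467.2 Mb
conference talk: 5.024 Mbps × 3480 s = 17483.5 Mb
Total: 137771.6 Mb = 17221.5 MB.
= 17.22 GB.

17.2 GB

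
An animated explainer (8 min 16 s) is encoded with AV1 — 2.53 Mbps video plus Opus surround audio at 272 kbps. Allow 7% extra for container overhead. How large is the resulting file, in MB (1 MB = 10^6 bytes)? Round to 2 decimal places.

8 min 16 s = 496 s
Audio: 272 kbps = 0.272 Mbps.
Total bitrate: 2.53 + 0.272 = 2.802 Mbps.
Stream data: 2.802 Mbps × 496 s = 1389.8 Mb.
With 7% container overhead: ×1.07.
1,487 Mb ÷ 8 = 185.9 MB → 185.9 MB.

185.88 MB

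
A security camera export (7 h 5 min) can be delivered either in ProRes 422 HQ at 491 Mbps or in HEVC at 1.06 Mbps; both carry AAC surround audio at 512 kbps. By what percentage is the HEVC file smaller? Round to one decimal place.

99.7%

7 h 5 min = 425 min = 25500 s
Audio: 512 kbps = 0.512 Mbps.
ProRes 422 HQ: 491.512 Mbps × 25500 s = 12533556.0 Mb = 1566.695 GB.
HEVC: 1.572 Mbps × 25500 s = 40086.0 Mb = 5.011 GB.
Reduction: (1 − 5.011/1566.695) × 100 = 99.68%.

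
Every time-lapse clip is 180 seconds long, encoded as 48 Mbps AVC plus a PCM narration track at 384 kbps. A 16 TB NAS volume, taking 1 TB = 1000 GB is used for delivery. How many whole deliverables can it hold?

Audio: 384 kbps = 0.384 Mbps.
Total bitrate: 48.384 Mbps.
Per item: 48.384 Mbps × 180 s = 8,709 Mb = 1,089 MB.
Capacity: 16 TB = 128,000,000 Mb; 14697.24 items → 14697 complete.

14697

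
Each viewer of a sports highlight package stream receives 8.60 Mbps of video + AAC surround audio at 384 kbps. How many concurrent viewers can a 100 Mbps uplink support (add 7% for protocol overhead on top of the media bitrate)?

Audio: 384 kbps = 0.384 Mbps.
Per-viewer media rate: 8.984 Mbps.
On the wire with 7% overhead: 9.613 Mbps.
100 Mbps = 100.0 Mbps; 100.0 / 9.613 = 10.40 → 10 viewers.

10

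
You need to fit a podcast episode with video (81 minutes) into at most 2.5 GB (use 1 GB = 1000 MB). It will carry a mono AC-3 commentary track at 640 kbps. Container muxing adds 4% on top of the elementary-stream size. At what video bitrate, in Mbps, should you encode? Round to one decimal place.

Budget: 2.5 GB = 20000.0 Mb.
Stream payload after overhead: 20000.0 / 1.04 = 19230.8 Mb.
81 min = 4860 s
Total bitrate budget: 19230.8 Mb / 4860 s = 3.957 Mbps.
Audio: 640 kbps = 0.640 Mbps.
Video: 3.957 − 0.640 = 3.317 Mbps.

3.3 Mbps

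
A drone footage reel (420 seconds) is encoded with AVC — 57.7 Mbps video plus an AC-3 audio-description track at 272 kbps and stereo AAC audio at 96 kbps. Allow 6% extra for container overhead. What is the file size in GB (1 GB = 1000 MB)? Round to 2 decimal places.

3.23 GB

Audio total: 272 + 96 = 368 kbps = 0.368 Mbps.
Total bitrate: 57.7 + 0.368 = 58.068 Mbps.
Stream data: 58.068 Mbps × 420 s = 24388.6 Mb.
With 6% container overhead: ×1.06.
25,852 Mb ÷ 8 = 3,231 MB → 3.231 GB.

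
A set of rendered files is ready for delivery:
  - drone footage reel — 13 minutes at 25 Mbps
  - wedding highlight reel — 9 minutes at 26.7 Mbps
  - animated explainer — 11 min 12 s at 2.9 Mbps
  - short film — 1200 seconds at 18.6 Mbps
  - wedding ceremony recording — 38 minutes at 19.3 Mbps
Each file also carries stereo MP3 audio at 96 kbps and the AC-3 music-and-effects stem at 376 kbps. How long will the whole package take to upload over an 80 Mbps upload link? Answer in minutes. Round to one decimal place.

Audio total: 96 + 376 = 472 kbps = 0.472 Mbps.
drone footage reel: 25.472 Mbps × 780 s = 19868.2 Mb
wedding highlight reel: 27.172 Mbps × 540 s = 14672.9 Mb
animated explainer: 3.372 Mbps × 672 s = 2266.0 Mb
short film: 19.072 Mbps × 1200 s = 22886.4 Mb
wedding ceremony recording: 19.772 Mbps × 2280 s = 45080.2 Mb
Total: 104773.6 Mb = 13096.7 MB.
At 80 Mbps: 104773.6 / 80 = 1310 s ≈ 21.8 minutes.

21.8 minutes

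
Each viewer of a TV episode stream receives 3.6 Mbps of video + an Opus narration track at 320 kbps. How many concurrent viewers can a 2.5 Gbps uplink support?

Audio: 320 kbps = 0.320 Mbps.
Per-viewer media rate: 3.920 Mbps.
2.5 Gbps = 2,500 Mbps; 2,500 / 3.920 = 637.76 → 637 viewers.

637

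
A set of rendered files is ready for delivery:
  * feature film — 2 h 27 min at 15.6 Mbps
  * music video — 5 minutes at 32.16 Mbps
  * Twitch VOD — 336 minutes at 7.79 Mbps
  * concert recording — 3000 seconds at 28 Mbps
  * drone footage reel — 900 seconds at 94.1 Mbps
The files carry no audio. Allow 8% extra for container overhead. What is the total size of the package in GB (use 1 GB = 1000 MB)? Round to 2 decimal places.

feature film: 15.600 Mbps × 8820 s × 1.08 = 148599.4 Mb
music video: 32.160 Mbps × 300 s × 1.08 = 10419.8 Mb
Twitch VOD: 7.790 Mbps × 20160 s × 1.08 = 169610.1 Mb
concert recording: 28.000 Mbps × 3000 s × 1.08 = 90720.0 Mb
drone footage reel: 94.100 Mbps × 900 s × 1.08 = 91465.2 Mb
Total: 510814.5 Mb = 63851.8 MB.
= 63.85 GB.

63.85 GB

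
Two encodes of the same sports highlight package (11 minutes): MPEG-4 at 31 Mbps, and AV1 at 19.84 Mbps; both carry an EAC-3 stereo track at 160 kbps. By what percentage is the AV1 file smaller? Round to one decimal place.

35.8%

11 min = 660 s
Audio: 160 kbps = 0.160 Mbps.
MPEG-4: 31.160 Mbps × 660 s = 20565.6 Mb = 2.394 GiB.
AV1: 20.000 Mbps × 660 s = 13200.0 Mb = 1.537 GiB.
Reduction: (1 − 1.537/2.394) × 100 = 35.82%.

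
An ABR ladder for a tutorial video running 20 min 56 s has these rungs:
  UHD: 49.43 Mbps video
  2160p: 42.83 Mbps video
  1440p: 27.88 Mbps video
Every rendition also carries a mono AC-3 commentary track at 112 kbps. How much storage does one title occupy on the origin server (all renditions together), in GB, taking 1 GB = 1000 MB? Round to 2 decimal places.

18.91 GB

20 min 56 s = 1256 s
Audio: 112 kbps = 0.112 Mbps.
Sum of rendition bitrates: (49.43+0.112) + (42.83+0.112) + (27.88+0.112) = 120.476 Mbps.
× 1256 s = 151,318 Mb = 18,915 MB = 18.91 GB.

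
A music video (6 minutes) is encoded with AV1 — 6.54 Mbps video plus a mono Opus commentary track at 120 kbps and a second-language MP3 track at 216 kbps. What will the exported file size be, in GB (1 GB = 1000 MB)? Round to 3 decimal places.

6 min = 360 s
Audio total: 120 + 216 = 336 kbps = 0.336 Mbps.
Total bitrate: 6.54 + 0.336 = 6.876 Mbps.
Stream data: 6.876 Mbps × 360 s = 2475.4 Mb.
2,475 Mb ÷ 8 = 309.4 MB → 0.3094 GB.

0.309 GB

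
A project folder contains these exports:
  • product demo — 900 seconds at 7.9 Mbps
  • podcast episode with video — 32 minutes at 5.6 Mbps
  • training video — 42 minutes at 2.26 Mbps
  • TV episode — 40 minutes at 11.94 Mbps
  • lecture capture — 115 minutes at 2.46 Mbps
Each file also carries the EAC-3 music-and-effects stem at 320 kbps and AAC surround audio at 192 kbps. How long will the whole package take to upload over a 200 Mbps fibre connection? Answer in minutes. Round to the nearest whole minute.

Audio total: 320 + 192 = 512 kbps = 0.512 Mbps.
product demo: 8.412 Mbps × 900 s = 7570.8 Mb
podcast episode with video: 6.112 Mbps × 1920 s = 11735.0 Mb
training video: 2.772 Mbps × 2520 s = 6985.4 Mb
TV episode: 12.452 Mbps × 2400 s = 29884.8 Mb
lecture capture: 2.972 Mbps × 6900 s = 20506.8 Mb
Total: 76682.9 Mb = 9585.4 MB.
At 200 Mbps: 76682.9 / 200 = 383 s ≈ 6.39 minutes.

6 minutes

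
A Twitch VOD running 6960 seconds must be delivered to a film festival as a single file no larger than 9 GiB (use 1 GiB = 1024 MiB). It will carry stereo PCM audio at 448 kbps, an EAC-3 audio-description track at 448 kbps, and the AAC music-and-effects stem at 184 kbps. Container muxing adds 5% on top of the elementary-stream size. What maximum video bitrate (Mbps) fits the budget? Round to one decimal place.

Budget: 9 GiB = 77309.4 Mb.
Stream payload after overhead: 77309.4 / 1.05 = 73628.0 Mb.
Total bitrate budget: 73628.0 Mb / 6960 s = 10.579 Mbps.
Audio total: 448 + 448 + 184 = 1080 kbps = 1.080 Mbps.
Video: 10.579 − 1.080 = 9.499 Mbps.

9.5 Mbps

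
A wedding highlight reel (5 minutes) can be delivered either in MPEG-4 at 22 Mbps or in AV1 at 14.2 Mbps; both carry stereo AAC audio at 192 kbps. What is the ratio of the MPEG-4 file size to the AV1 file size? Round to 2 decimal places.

1.54

5 min = 300 s
Audio: 192 kbps = 0.192 Mbps.
MPEG-4: 22.192 Mbps × 300 s = 6657.6 Mb = 0.775 GiB.
AV1: 14.392 Mbps × 300 s = 4317.6 Mb = 0.503 GiB.
Ratio: 0.775 / 0.503 = 1.542.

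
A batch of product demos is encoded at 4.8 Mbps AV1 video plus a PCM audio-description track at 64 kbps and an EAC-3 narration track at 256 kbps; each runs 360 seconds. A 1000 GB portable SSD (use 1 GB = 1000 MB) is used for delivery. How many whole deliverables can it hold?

Audio total: 64 + 256 = 320 kbps = 0.320 Mbps.
Total bitrate: 5.120 Mbps.
Per item: 5.120 Mbps × 360 s = 1,843 Mb = 230.4 MB.
Capacity: 1000 GB = 8,000,000 Mb; 4340.28 items → 4340 complete.

4340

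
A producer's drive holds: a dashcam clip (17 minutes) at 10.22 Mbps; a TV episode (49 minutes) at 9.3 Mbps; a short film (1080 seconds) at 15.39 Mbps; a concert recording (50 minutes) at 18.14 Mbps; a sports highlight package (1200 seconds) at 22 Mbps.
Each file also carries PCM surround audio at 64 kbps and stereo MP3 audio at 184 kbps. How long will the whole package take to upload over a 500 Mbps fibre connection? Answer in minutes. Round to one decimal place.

Audio total: 64 + 184 = 248 kbps = 0.248 Mbps.
dashcam clip: 10.468 Mbps × 1020 s = 10677.4 Mb
TV episode: 9.548 Mbps × 2940 s = 28071.1 Mb
short film: 15.638 Mbps × 1080 s = 16889.0 Mb
concert recording: 18.388 Mbps × 3000 s = 55164.0 Mb
sports highlight package: 22.248 Mbps × 1200 s = 26697.6 Mb
Total: 137499.1 Mb = 17187.4 MB.
At 500 Mbps: 137499.1 / 500 = 275 s ≈ 4.58 minutes.

4.6 minutes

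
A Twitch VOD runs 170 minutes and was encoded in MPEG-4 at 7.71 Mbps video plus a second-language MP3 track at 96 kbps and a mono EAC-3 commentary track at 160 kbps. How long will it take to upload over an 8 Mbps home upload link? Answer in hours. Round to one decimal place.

170 min = 10200 s
Audio total: 96 + 160 = 256 kbps = 0.256 Mbps.
Total bitrate: 7.966 Mbps.
File: 7.966 Mbps × 10200 s = 81253.2 Mb.
At 8 Mbps: 81253.2 / 8 = 10156.6 s ≈ 2.82 hours.

2.8 hours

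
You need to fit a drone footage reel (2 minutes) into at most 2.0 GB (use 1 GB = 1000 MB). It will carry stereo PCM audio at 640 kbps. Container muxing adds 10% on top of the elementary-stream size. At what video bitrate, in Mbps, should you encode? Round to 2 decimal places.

Budget: 2.0 GB = 16000.0 Mb.
Stream payload after overhead: 16000.0 / 1.10 = 14545.5 Mb.
2 min = 120 s
Total bitrate budget: 14545.5 Mb / 120 s = 121.212 Mbps.
Audio: 640 kbps = 0.640 Mbps.
Video: 121.212 − 0.640 = 120.572 Mbps.

120.57 Mbps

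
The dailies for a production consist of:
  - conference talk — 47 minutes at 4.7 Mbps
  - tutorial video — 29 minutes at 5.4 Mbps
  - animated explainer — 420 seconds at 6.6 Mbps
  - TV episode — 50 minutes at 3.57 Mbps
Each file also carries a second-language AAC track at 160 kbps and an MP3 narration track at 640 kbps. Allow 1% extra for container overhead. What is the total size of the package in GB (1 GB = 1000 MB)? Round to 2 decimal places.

5.37 GB

Audio total: 160 + 640 = 800 kbps = 0.800 Mbps.
conference talk: 5.500 Mbps × 2820 s × 1.01 = 15665.1 Mb
tutorial video: 6.200 Mbps × 1740 s × 1.01 = 10895.9 Mb
animated explainer: 7.400 Mbps × 420 s × 1.01 = 3139.1 Mb
TV episode: 4.370 Mbps × 3000 s × 1.01 = 13241.1 Mb
Total: 42941.2 Mb = 5367.6 MB.
= 5.368 GB.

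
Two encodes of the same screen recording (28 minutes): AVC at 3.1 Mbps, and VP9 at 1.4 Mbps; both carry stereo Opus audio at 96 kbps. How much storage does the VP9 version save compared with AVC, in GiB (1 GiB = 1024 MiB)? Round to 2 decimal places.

0.33 GiB

28 min = 1680 s
Audio: 96 kbps = 0.096 Mbps.
AVC: 3.196 Mbps × 1680 s = 5369.3 Mb = 0.625 GiB.
VP9: 1.496 Mbps × 1680 s = 2513.3 Mb = 0.293 GiB.
Saving: 0.625 − 0.293 = 0.332 GiB.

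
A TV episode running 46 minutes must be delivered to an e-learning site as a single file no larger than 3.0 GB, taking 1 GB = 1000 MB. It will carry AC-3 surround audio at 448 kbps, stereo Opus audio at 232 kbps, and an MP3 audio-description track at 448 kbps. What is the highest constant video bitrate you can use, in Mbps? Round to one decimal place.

7.6 Mbps

Budget: 3.0 GB = 24000.0 Mb.
46 min = 2760 s
Total bitrate budget: 24000.0 Mb / 2760 s = 8.696 Mbps.
Audio total: 448 + 232 + 448 = 1128 kbps = 1.128 Mbps.
Video: 8.696 − 1.128 = 7.568 Mbps.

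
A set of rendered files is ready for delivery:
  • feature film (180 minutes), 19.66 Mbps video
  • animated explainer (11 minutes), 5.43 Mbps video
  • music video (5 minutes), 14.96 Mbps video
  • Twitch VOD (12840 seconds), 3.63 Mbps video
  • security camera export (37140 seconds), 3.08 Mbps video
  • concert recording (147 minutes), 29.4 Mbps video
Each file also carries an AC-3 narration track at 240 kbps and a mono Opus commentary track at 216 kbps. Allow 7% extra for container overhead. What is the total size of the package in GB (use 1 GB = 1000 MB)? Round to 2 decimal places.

90.00 GB

Audio total: 240 + 216 = 456 kbps = 0.456 Mbps.
feature film: 20.116 Mbps × 10800 s × 1.07 = 232460.5 Mb
animated explainer: 5.886 Mbps × 660 s × 1.07 = 4156.7 Mb
music video: 15.416 Mbps × 300 s × 1.07 = 4948.5 Mb
Twitch VOD: 4.086 Mbps × 12840 s × 1.07 = 56136.7 Mb
security camera export: 3.536 Mbps × 37140 s × 1.07 = 140519.9 Mb
concert recording: 29.856 Mbps × 8820 s × 1.07 = 281763.0 Mb
Total: 719985.4 Mb = 89998.2 MB.
= 90.00 GB.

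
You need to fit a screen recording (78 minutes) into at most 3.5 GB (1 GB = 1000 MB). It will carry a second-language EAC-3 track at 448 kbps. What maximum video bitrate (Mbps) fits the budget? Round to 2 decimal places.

Budget: 3.5 GB = 28000.0 Mb.
78 min = 4680 s
Total bitrate budget: 28000.0 Mb / 4680 s = 5.983 Mbps.
Audio: 448 kbps = 0.448 Mbps.
Video: 5.983 − 0.448 = 5.535 Mbps.

5.53 Mbps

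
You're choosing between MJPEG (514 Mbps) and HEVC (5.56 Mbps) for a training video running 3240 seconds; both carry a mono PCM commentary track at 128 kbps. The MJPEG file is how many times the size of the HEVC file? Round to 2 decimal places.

Audio: 128 kbps = 0.128 Mbps.
MJPEG: 514.128 Mbps × 3240 s = 1665774.7 Mb = 208.222 GB.
HEVC: 5.688 Mbps × 3240 s = 18429.1 Mb = 2.304 GB.
Ratio: 208.222 / 2.304 = 90.388.

90.39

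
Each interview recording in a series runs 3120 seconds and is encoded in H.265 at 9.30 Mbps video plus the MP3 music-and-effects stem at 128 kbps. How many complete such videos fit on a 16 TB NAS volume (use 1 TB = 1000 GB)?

Audio: 128 kbps = 0.128 Mbps.
Total bitrate: 9.428 Mbps.
Per item: 9.428 Mbps × 3120 s = 29,415 Mb = 3,677 MB.
Capacity: 16 TB = 128,000,000 Mb; 4351.47 items → 4351 complete.

4351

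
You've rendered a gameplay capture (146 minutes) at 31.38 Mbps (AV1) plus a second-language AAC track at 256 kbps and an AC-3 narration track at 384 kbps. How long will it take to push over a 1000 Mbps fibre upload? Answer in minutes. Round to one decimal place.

4.7 minutes

146 min = 8760 s
Audio total: 256 + 384 = 640 kbps = 0.640 Mbps.
Total bitrate: 32.020 Mbps.
File: 32.020 Mbps × 8760 s = 280495.2 Mb.
At 1000 Mbps: 280495.2 / 1000 = 280.5 s ≈ 4.67 minutes.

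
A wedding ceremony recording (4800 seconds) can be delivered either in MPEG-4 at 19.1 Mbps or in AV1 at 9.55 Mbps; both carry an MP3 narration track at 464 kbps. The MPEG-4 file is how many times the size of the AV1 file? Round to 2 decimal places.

Audio: 464 kbps = 0.464 Mbps.
MPEG-4: 19.564 Mbps × 4800 s = 93907.2 Mb = 10.932 GiB.
AV1: 10.014 Mbps × 4800 s = 48067.2 Mb = 5.596 GiB.
Ratio: 10.932 / 5.596 = 1.954.

1.95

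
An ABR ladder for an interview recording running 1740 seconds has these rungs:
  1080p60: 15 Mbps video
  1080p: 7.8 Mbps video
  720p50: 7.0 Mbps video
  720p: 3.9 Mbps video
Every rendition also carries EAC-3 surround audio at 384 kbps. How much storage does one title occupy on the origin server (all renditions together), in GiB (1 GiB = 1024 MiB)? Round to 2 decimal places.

Audio: 384 kbps = 0.384 Mbps.
Sum of rendition bitrates: (15+0.384) + (7.8+0.384) + (7.0+0.384) + (3.9+0.384) = 35.236 Mbps.
× 1740 s = 61,311 Mb = 7,664 MB = 7.137 GiB.

7.14 GiB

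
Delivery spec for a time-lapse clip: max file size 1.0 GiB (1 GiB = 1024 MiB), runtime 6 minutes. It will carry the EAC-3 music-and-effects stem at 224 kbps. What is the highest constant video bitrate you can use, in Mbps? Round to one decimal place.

Budget: 1.0 GiB = 8589.9 Mb.
6 min = 360 s
Total bitrate budget: 8589.9 Mb / 360 s = 23.861 Mbps.
Audio: 224 kbps = 0.224 Mbps.
Video: 23.861 − 0.224 = 23.637 Mbps.

23.6 Mbps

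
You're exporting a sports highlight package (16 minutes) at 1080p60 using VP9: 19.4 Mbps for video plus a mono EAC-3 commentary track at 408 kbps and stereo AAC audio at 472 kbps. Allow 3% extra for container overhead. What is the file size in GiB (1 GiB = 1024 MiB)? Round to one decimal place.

16 min = 960 s
Audio total: 408 + 472 = 880 kbps = 0.880 Mbps.
Total bitrate: 19.4 + 0.880 = 20.280 Mbps.
Stream data: 20.280 Mbps × 960 s = 19468.8 Mb.
With 3% container overhead: ×1.03.
20,053 Mb = 2,506,608,000 bytes ÷ 1,073,741,824 = 2.334 GiB.

2.3 GiB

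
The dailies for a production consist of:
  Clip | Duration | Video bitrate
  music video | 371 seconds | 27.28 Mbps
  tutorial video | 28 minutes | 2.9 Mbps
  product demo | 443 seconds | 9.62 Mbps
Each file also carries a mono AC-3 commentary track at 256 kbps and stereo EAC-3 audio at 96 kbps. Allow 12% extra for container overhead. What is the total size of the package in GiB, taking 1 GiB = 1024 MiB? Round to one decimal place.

2.6 GiB

Audio total: 256 + 96 = 352 kbps = 0.352 Mbps.
music video: 27.632 Mbps × 371 s × 1.12 = 11481.6 Mb
tutorial video: 3.252 Mbps × 1680 s × 1.12 = 6119.0 Mb
product demo: 9.972 Mbps × 443 s × 1.12 = 4947.7 Mb
Total: 22548.3 Mb = 2818.5 MB.
= 2.625 GiB.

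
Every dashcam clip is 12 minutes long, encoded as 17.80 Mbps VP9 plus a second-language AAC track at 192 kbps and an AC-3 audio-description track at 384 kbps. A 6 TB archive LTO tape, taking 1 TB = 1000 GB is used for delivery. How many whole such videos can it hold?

12 min = 720 s
Audio total: 192 + 384 = 576 kbps = 0.576 Mbps.
Total bitrate: 18.376 Mbps.
Per item: 18.376 Mbps × 720 s = 13,231 Mb = 1,654 MB.
Capacity: 6 TB = 48,000,000 Mb; 3627.92 items → 3627 complete.

3627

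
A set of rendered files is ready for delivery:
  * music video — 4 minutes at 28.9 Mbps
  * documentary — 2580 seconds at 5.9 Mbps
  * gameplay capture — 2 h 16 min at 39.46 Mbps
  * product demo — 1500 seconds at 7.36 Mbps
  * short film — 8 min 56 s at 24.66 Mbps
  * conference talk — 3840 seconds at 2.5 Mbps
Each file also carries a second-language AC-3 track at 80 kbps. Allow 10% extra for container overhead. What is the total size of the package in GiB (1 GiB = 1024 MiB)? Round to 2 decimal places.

Audio: 80 kbps = 0.080 Mbps.
music video: 28.980 Mbps × 240 s × 1.10 = 7650.7 Mb
documentary: 5.980 Mbps × 2580 s × 1.10 = 16971.2 Mb
gameplay capture: 39.540 Mbps × 8160 s × 1.10 = 354911.0 Mb
product demo: 7.440 Mbps × 1500 s × 1.10 = 12276.0 Mb
short film: 24.740 Mbps × 536 s × 1.10 = 14586.7 Mb
conference talk: 2.580 Mbps × 3840 s × 1.10 = 10897.9 Mb
Total: 417293.6 Mb = 52161.7 MB.
= 48.58 GiB.

48.58 GiB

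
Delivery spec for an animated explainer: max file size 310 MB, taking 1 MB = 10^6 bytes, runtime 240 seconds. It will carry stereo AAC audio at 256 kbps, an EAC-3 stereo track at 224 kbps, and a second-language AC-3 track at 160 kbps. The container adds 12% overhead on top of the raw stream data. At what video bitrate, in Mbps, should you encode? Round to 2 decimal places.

Budget: 310 MB = 2480.0 Mb.
Stream payload after overhead: 2480.0 / 1.12 = 2214.3 Mb.
Total bitrate budget: 2214.3 Mb / 240 s = 9.226 Mbps.
Audio total: 256 + 224 + 160 = 640 kbps = 0.640 Mbps.
Video: 9.226 − 0.640 = 8.586 Mbps.

8.59 Mbps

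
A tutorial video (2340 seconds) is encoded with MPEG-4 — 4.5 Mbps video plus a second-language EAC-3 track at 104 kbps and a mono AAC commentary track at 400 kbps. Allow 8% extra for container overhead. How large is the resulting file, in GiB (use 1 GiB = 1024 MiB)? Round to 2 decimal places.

1.47 GiB

Audio total: 104 + 400 = 504 kbps = 0.504 Mbps.
Total bitrate: 4.5 + 0.504 = 5.004 Mbps.
Stream data: 5.004 Mbps × 2340 s = 11709.4 Mb.
With 8% container overhead: ×1.08.
12,646 Mb = 1,580,763,600 bytes ÷ 1,073,741,824 = 1.472 GiB.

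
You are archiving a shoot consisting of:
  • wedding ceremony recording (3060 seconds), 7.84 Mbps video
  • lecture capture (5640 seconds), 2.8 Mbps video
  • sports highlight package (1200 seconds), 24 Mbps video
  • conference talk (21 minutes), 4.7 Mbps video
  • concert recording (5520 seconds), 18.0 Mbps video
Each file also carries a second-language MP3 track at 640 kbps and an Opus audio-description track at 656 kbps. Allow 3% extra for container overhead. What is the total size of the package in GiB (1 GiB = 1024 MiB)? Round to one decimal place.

Audio total: 640 + 656 = 1296 kbps = 1.296 Mbps.
wedding ceremony recording: 9.136 Mbps × 3060 s × 1.03 = 28794.8 Mb
lecture capture: 4.096 Mbps × 5640 s × 1.03 = 23794.5 Mb
sports highlight package: 25.296 Mbps × 1200 s × 1.03 = 31265.9 Mb
conference talk: 5.996 Mbps × 1260 s × 1.03 = 7781.6 Mb
concert recording: 19.296 Mbps × 5520 s × 1.03 = 109709.3 Mb
Total: 201346.1 Mb = 25168.3 MB.
= 23.44 GiB.

23.4 GiB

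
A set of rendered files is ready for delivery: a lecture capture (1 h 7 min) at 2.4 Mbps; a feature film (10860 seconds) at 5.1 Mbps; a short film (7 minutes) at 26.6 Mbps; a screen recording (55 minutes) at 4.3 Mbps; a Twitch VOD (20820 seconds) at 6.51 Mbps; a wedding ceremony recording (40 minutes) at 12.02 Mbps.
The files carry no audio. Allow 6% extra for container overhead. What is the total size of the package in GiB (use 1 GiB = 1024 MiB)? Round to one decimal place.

31.4 GiB

lecture capture: 2.400 Mbps × 4020 s × 1.06 = 10226.9 Mb
feature film: 5.100 Mbps × 10860 s × 1.06 = 58709.2 Mb
short film: 26.600 Mbps × 420 s × 1.06 = 11842.3 Mb
screen recording: 4.300 Mbps × 3300 s × 1.06 = 15041.4 Mb
Twitch VOD: 6.510 Mbps × 20820 s × 1.06 = 143670.5 Mb
wedding ceremony recording: 12.020 Mbps × 2400 s × 1.06 = 30578.9 Mb
Total: 270069.1 Mb = 33758.6 MB.
= 31.44 GiB.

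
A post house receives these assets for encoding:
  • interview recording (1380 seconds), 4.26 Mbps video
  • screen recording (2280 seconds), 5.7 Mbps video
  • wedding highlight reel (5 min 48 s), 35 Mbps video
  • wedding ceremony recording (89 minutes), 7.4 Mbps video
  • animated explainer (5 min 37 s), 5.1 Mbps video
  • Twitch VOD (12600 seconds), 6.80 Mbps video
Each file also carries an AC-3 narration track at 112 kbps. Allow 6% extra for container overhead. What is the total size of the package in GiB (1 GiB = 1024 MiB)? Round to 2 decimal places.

Audio: 112 kbps = 0.112 Mbps.
interview recording: 4.372 Mbps × 1380 s × 1.06 = 6395.4 Mb
screen recording: 5.812 Mbps × 2280 s × 1.06 = 14046.4 Mb
wedding highlight reel: 35.112 Mbps × 348 s × 1.06 = 12952.1 Mb
wedding ceremony recording: 7.512 Mbps × 5340 s × 1.06 = 42520.9 Mb
animated explainer: 5.212 Mbps × 337 s × 1.06 = 1861.8 Mb
Twitch VOD: 6.912 Mbps × 12600 s × 1.06 = 92316.7 Mb
Total: 170093.3 Mb = 21261.7 MB.
= 19.80 GiB.

19.80 GiB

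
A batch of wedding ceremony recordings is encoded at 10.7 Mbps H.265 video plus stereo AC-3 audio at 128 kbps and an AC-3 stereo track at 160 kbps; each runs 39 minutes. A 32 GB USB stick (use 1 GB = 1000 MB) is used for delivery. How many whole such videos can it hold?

9

39 min = 2340 s
Audio total: 128 + 160 = 288 kbps = 0.288 Mbps.
Total bitrate: 10.988 Mbps.
Per item: 10.988 Mbps × 2340 s = 25,712 Mb = 3,214 MB.
Capacity: 32 GB = 256,000 Mb; 9.96 items → 9 complete.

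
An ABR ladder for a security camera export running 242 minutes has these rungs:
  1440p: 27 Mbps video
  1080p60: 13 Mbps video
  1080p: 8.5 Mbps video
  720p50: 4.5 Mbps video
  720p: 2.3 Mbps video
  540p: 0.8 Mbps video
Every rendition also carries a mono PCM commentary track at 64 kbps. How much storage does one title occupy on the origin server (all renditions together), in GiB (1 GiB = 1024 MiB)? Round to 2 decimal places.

242 min = 14520 s
Audio: 64 kbps = 0.064 Mbps.
Sum of rendition bitrates: (27+0.064) + (13+0.064) + (8.5+0.064) + (4.5+0.064) + (2.3+0.064) + (0.8+0.064) = 56.484 Mbps.
× 14520 s = 820,148 Mb = 102,518 MB = 95.48 GiB.

95.48 GiB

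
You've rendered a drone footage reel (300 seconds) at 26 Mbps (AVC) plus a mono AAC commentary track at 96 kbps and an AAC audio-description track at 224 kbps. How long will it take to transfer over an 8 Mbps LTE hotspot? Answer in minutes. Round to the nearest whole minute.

16 minutes

Audio total: 96 + 224 = 320 kbps = 0.320 Mbps.
Total bitrate: 26.320 Mbps.
File: 26.320 Mbps × 300 s = 7896.0 Mb.
At 8 Mbps: 7896.0 / 8 = 987.0 s ≈ 16.4 minutes.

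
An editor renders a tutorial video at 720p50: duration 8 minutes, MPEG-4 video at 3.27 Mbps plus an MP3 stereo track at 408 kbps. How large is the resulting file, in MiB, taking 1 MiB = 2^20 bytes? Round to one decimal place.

210.5 MiB

8 min = 480 s
Audio: 408 kbps = 0.408 Mbps.
Total bitrate: 3.27 + 0.408 = 3.678 Mbps.
Stream data: 3.678 Mbps × 480 s = 1765.4 Mb.
1,765 Mb = 220,680,000 bytes ÷ 1,048,576 = 210.5 MiB.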